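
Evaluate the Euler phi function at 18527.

Factor: 18527 = 97 · 191.
φ(18527) = (97−1) · (191−1) = 96 · 190 = 18240.

18240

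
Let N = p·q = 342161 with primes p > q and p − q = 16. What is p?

Since p = q + 16, we have 342161 = q(q + 16), so q² + 16q − 342161 = 0.
Discriminant: 16² + 4·342161 = 256 + 1368644 = 1368900; √1368900 = 1170.
q = (−16 + 1170)/2 = 577, and p = q + 16 = 593.
Check: 577 · 593 = 342161.

593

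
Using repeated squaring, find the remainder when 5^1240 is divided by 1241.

1172

5^1 ≡ 5 (mod 1241)
5^2 ≡ 5^2 = 25 ≡ 25 (mod 1241)
5^4 ≡ 25^2 = 625 ≡ 625 (mod 1241)
5^8 ≡ 625^2 = 390625 ≡ 951 (mod 1241)
5^16 ≡ 951^2 = 904401 ≡ 953 (mod 1241)
5^32 ≡ 953^2 = 908209 ≡ 1038 (mod 1241)
5^64 ≡ 1038^2 = 1077444 ≡ 256 (mod 1241)
5^128 ≡ 256^2 = 65536 ≡ 1004 (mod 1241)
5^256 ≡ 1004^2 = 1008016 ≡ 324 (mod 1241)
5^512 ≡ 324^2 = 104976 ≡ 732 (mod 1241)
5^1024 ≡ 732^2 = 535824 ≡ 953 (mod 1241)
1240 = 1024 + 128 + 64 + 16 + 8 in binary powers of 2.
So 5^1240 ≡ 953 · 1004 · 256 · 953 · 951 ≡ 1172 (mod 1241).
Since 1172 ≠ 1, base 5 is a Fermat witness: 1241 is composite.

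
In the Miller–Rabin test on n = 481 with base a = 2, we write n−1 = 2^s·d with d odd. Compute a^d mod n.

60

481 − 1 = 480 = 2^5 · 15, so d = 15.
2^1 ≡ 2 (mod 481)
2^2 ≡ 2^2 = 4 ≡ 4 (mod 481)
2^4 ≡ 4^2 = 16 ≡ 16 (mod 481)
2^8 ≡ 16^2 = 256 ≡ 256 (mod 481)
15 = 8 + 4 + 2 + 1 in binary powers of 2.
So 2^15 ≡ 256 · 16 · 4 · 2 ≡ 60 (mod 481).
Squaring chain: 60 → 233 → 417 → 248 → 417; never reaches −1, so base 2 is a Miller–Rabin witness that 481 is composite.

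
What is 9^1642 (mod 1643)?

9^1 ≡ 9 (mod 1643)
9^2 ≡ 9^2 = 81 ≡ 81 (mod 1643)
9^4 ≡ 81^2 = 6561 ≡ 1632 (mod 1643)
9^8 ≡ 1632^2 = 2663424 ≡ 121 (mod 1643)
9^16 ≡ 121^2 = 14641 ≡ 1497 (mod 1643)
9^32 ≡ 1497^2 = 2241009 ≡ 1600 (mod 1643)
9^64 ≡ 1600^2 = 2560000 ≡ 206 (mod 1643)
9^128 ≡ 206^2 = 42436 ≡ 1361 (mod 1643)
9^256 ≡ 1361^2 = 1852321 ≡ 660 (mod 1643)
9^512 ≡ 660^2 = 435600 ≡ 205 (mod 1643)
9^1024 ≡ 205^2 = 42025 ≡ 950 (mod 1643)
1642 = 1024 + 512 + 64 + 32 + 8 + 2 in binary powers of 2.
So 9^1642 ≡ 950 · 205 · 206 · 1600 · 121 · 81 ≡ 413 (mod 1643).
Since 413 ≠ 1, base 9 is a Fermat witness: 1643 is composite.

413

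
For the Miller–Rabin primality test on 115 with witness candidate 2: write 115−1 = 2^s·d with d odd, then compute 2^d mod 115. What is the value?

27

115 − 1 = 114 = 2^1 · 57, so d = 57.
2^1 ≡ 2 (mod 115)
2^2 ≡ 2^2 = 4 ≡ 4 (mod 115)
2^4 ≡ 4^2 = 16 ≡ 16 (mod 115)
2^8 ≡ 16^2 = 256 ≡ 26 (mod 115)
2^16 ≡ 26^2 = 676 ≡ 101 (mod 115)
2^32 ≡ 101^2 = 10201 ≡ 81 (mod 115)
57 = 32 + 16 + 8 + 1 in binary powers of 2.
So 2^57 ≡ 81 · 101 · 26 · 2 ≡ 27 (mod 115).
Squaring chain: 27; never reaches −1, so base 2 is a Miller–Rabin witness that 115 is composite.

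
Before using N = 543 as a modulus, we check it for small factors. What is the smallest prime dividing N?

3

543 is odd.
Digit sum 12, divisible by 3.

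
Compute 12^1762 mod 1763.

12^1 ≡ 12 (mod 1763)
12^2 ≡ 12^2 = 144 ≡ 144 (mod 1763)
12^4 ≡ 144^2 = 20736 ≡ 1343 (mod 1763)
12^8 ≡ 1343^2 = 1803649 ≡ 100 (mod 1763)
12^16 ≡ 100^2 = 10000 ≡ 1185 (mod 1763)
12^32 ≡ 1185^2 = 1404225 ≡ 877 (mod 1763)
12^64 ≡ 877^2 = 769129 ≡ 461 (mod 1763)
12^128 ≡ 461^2 = 212521 ≡ 961 (mod 1763)
12^256 ≡ 961^2 = 923521 ≡ 1472 (mod 1763)
12^512 ≡ 1472^2 = 2166784 ≡ 57 (mod 1763)
12^1024 ≡ 57^2 = 3249 ≡ 1486 (mod 1763)
1762 = 1024 + 512 + 128 + 64 + 32 + 2 in binary powers of 2.
So 12^1762 ≡ 1486 · 57 · 961 · 461 · 877 · 144 ≡ 1743 (mod 1763).
Since 1743 ≠ 1, base 12 is a Fermat witness: 1763 is composite.

1743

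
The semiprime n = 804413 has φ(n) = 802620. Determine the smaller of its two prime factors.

883

φ(n) = (p−1)(q−1) = n − (p+q) + 1, so p + q = 804413 − 802620 + 1 = 1794.
p and q are the roots of t² − 1794t + 804413 = 0.
Discriminant: 1794² − 4·804413 = 3218436 − 3217652 = 784; √784 = 28.
q = (1794 − 28)/2 = 883, p = (1794 + 28)/2 = 911.
Check: 883 · 911 = 804413.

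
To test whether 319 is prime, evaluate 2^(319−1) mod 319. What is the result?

212

2^1 ≡ 2 (mod 319)
2^2 ≡ 2^2 = 4 ≡ 4 (mod 319)
2^4 ≡ 4^2 = 16 ≡ 16 (mod 319)
2^8 ≡ 16^2 = 256 ≡ 256 (mod 319)
2^16 ≡ 256^2 = 65536 ≡ 141 (mod 319)
2^32 ≡ 141^2 = 19881 ≡ 103 (mod 319)
2^64 ≡ 103^2 = 10609 ≡ 82 (mod 319)
2^128 ≡ 82^2 = 6724 ≡ 25 (mod 319)
2^256 ≡ 25^2 = 625 ≡ 306 (mod 319)
318 = 256 + 32 + 16 + 8 + 4 + 2 in binary powers of 2.
So 2^318 ≡ 306 · 103 · 141 · 256 · 16 · 4 ≡ 212 (mod 319).
Since 212 ≠ 1, base 2 is a Fermat witness: 319 is composite.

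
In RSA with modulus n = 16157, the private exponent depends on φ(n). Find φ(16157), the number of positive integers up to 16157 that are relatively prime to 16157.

Factor: 16157 = 107 · 151.
φ(16157) = (107−1) · (151−1) = 106 · 150 = 15900.

15900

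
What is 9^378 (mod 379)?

1

9^1 ≡ 9 (mod 379)
9^2 ≡ 9^2 = 81 ≡ 81 (mod 379)
9^4 ≡ 81^2 = 6561 ≡ 118 (mod 379)
9^8 ≡ 118^2 = 13924 ≡ 280 (mod 379)
9^16 ≡ 280^2 = 78400 ≡ 326 (mod 379)
9^32 ≡ 326^2 = 106276 ≡ 156 (mod 379)
9^64 ≡ 156^2 = 24336 ≡ 80 (mod 379)
9^128 ≡ 80^2 = 6400 ≡ 336 (mod 379)
9^256 ≡ 336^2 = 112896 ≡ 333 (mod 379)
378 = 256 + 64 + 32 + 16 + 8 + 2 in binary powers of 2.
So 9^378 ≡ 333 · 80 · 156 · 326 · 280 · 81 ≡ 1 (mod 379).
Since the result is 1, base 9 gives no evidence that 379 is composite.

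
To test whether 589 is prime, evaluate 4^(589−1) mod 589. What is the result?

64

4^1 ≡ 4 (mod 589)
4^2 ≡ 4^2 = 16 ≡ 16 (mod 589)
4^4 ≡ 16^2 = 256 ≡ 256 (mod 589)
4^8 ≡ 256^2 = 65536 ≡ 157 (mod 589)
4^16 ≡ 157^2 = 24649 ≡ 500 (mod 589)
4^32 ≡ 500^2 = 250000 ≡ 264 (mod 589)
4^64 ≡ 264^2 = 69696 ≡ 194 (mod 589)
4^128 ≡ 194^2 = 37636 ≡ 529 (mod 589)
4^256 ≡ 529^2 = 279841 ≡ 66 (mod 589)
4^512 ≡ 66^2 = 4356 ≡ 233 (mod 589)
588 = 512 + 64 + 8 + 4 in binary powers of 2.
So 4^588 ≡ 233 · 194 · 157 · 256 ≡ 64 (mod 589).
Since 64 ≠ 1, base 4 is a Fermat witness: 589 is composite.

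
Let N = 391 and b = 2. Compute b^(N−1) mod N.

2^1 ≡ 2 (mod 391)
2^2 ≡ 2^2 = 4 ≡ 4 (mod 391)
2^4 ≡ 4^2 = 16 ≡ 16 (mod 391)
2^8 ≡ 16^2 = 256 ≡ 256 (mod 391)
2^16 ≡ 256^2 = 65536 ≡ 239 (mod 391)
2^32 ≡ 239^2 = 57121 ≡ 35 (mod 391)
2^64 ≡ 35^2 = 1225 ≡ 52 (mod 391)
2^128 ≡ 52^2 = 2704 ≡ 358 (mod 391)
2^256 ≡ 358^2 = 128164 ≡ 307 (mod 391)
390 = 256 + 128 + 4 + 2 in binary powers of 2.
So 2^390 ≡ 307 · 358 · 16 · 4 ≡ 285 (mod 391).
Since 285 ≠ 1, base 2 is a Fermat witness: 391 is composite.

285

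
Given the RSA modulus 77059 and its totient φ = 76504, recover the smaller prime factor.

263

φ(n) = (p−1)(q−1) = n − (p+q) + 1, so p + q = 77059 − 76504 + 1 = 556.
p and q are the roots of t² − 556t + 77059 = 0.
Discriminant: 556² − 4·77059 = 309136 − 308236 = 900; √900 = 30.
q = (556 − 30)/2 = 263, p = (556 + 30)/2 = 293.
Check: 263 · 293 = 77059.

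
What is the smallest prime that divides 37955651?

83

37955651 is odd.
Digit sum 41, not divisible by 3.
Ends in 1: not divisible by 5.
7: 37955651 = 7·5422235 + 6
11: 37955651 = 11·3450513 + 8
13: 37955651 = 13·2919665 + 6
17: 37955651 = 17·2232685 + 6
19: 37955651 = 19·1997665 + 16
23: 37955651 = 23·1650245 + 16
29: 37955651 = 29·1308815 + 16
31: 37955651 = 31·1224375 + 26
37: 37955651 = 37·1025828 + 15
41: 37955651 = 41·925747 + 24
43: 37955651 = 43·882689 + 24
47: 37955651 = 47·807567 + 2
53: 37955651 = 53·716144 + 19
59: 37955651 = 59·643316 + 7
61: 37955651 = 61·622223 + 48
67: 37955651 = 67·566502 + 17
71: 37955651 = 71·534586 + 45
73: 37955651 = 73·519940 + 31
79: 37955651 = 79·480451 + 22
83: 37955651 = 83·457297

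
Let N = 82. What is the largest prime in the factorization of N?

41

82 = 2 · 41
41 is prime.
So 82 = 2 · 41; the largest prime factor is 41.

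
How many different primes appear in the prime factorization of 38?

38 = 2 · 19
38 = 2 · 19, which has 2 distinct prime factors.

2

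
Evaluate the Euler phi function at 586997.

563040

Factor: 586997 = 41 · 103 · 139.
φ(586997) = (41−1) · (103−1) · (139−1) = 40 · 102 · 138 = 563040.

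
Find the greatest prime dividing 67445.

67445 = 5 · 13489
13489 = 7 · 1927
1927 = 41 · 47
47 is prime.
So 67445 = 5 · 7 · 41 · 47; the largest prime factor is 47.

47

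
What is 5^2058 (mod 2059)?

1190

5^1 ≡ 5 (mod 2059)
5^2 ≡ 5^2 = 25 ≡ 25 (mod 2059)
5^4 ≡ 25^2 = 625 ≡ 625 (mod 2059)
5^8 ≡ 625^2 = 390625 ≡ 1474 (mod 2059)
5^16 ≡ 1474^2 = 2172676 ≡ 431 (mod 2059)
5^32 ≡ 431^2 = 185761 ≡ 451 (mod 2059)
5^64 ≡ 451^2 = 203401 ≡ 1619 (mod 2059)
5^128 ≡ 1619^2 = 2621161 ≡ 54 (mod 2059)
5^256 ≡ 54^2 = 2916 ≡ 857 (mod 2059)
5^512 ≡ 857^2 = 734449 ≡ 1445 (mod 2059)
5^1024 ≡ 1445^2 = 2088025 ≡ 199 (mod 2059)
5^2048 ≡ 199^2 = 39601 ≡ 480 (mod 2059)
2058 = 2048 + 8 + 2 in binary powers of 2.
So 5^2058 ≡ 480 · 1474 · 25 ≡ 1190 (mod 2059).
Since 1190 ≠ 1, base 5 is a Fermat witness: 2059 is composite.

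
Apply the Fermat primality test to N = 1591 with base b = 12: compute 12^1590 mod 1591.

12^1 ≡ 12 (mod 1591)
12^2 ≡ 12^2 = 144 ≡ 144 (mod 1591)
12^4 ≡ 144^2 = 20736 ≡ 53 (mod 1591)
12^8 ≡ 53^2 = 2809 ≡ 1218 (mod 1591)
12^16 ≡ 1218^2 = 1483524 ≡ 712 (mod 1591)
12^32 ≡ 712^2 = 506944 ≡ 1006 (mod 1591)
12^64 ≡ 1006^2 = 1012036 ≡ 160 (mod 1591)
12^128 ≡ 160^2 = 25600 ≡ 144 (mod 1591)
12^256 ≡ 144^2 = 20736 ≡ 53 (mod 1591)
12^512 ≡ 53^2 = 2809 ≡ 1218 (mod 1591)
12^1024 ≡ 1218^2 = 1483524 ≡ 712 (mod 1591)
1590 = 1024 + 512 + 32 + 16 + 4 + 2 in binary powers of 2.
So 12^1590 ≡ 712 · 1218 · 1006 · 712 · 53 · 144 ≡ 84 (mod 1591).
Since 84 ≠ 1, base 12 is a Fermat witness: 1591 is composite.

84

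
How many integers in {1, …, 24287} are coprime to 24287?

Factor: 24287 = 149 · 163.
φ(24287) = (149−1) · (163−1) = 148 · 162 = 23976.

23976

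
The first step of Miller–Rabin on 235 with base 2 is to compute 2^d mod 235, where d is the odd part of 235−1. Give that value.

192

235 − 1 = 234 = 2^1 · 117, so d = 117.
2^1 ≡ 2 (mod 235)
2^2 ≡ 2^2 = 4 ≡ 4 (mod 235)
2^4 ≡ 4^2 = 16 ≡ 16 (mod 235)
2^8 ≡ 16^2 = 256 ≡ 21 (mod 235)
2^16 ≡ 21^2 = 441 ≡ 206 (mod 235)
2^32 ≡ 206^2 = 42436 ≡ 136 (mod 235)
2^64 ≡ 136^2 = 18496 ≡ 166 (mod 235)
117 = 64 + 32 + 16 + 4 + 1 in binary powers of 2.
So 2^117 ≡ 166 · 136 · 206 · 16 · 2 ≡ 192 (mod 235).
Squaring chain: 192; never reaches −1, so base 2 is a Miller–Rabin witness that 235 is composite.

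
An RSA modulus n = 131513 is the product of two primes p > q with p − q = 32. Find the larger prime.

379

Since p = q + 32, we have 131513 = q(q + 32), so q² + 32q − 131513 = 0.
Discriminant: 32² + 4·131513 = 1024 + 526052 = 527076; √527076 = 726.
q = (−32 + 726)/2 = 347, and p = q + 32 = 379.
Check: 347 · 379 = 131513.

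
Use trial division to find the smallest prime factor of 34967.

34967 is odd.
Digit sum 29, not divisible by 3.
Ends in 7: not divisible by 5.
7: 34967 = 7·4995 + 2
11: 34967 = 11·3178 + 9
13: 34967 = 13·2689 + 10
17: 34967 = 17·2056 + 15
19: 34967 = 19·1840 + 7
23: 34967 = 23·1520 + 7
29: 34967 = 29·1205 + 22
31: 34967 = 31·1127 + 30
37: 34967 = 37·945 + 2
41: 34967 = 41·852 + 35
43: 34967 = 43·813 + 8
47: 34967 = 47·743 + 46
53: 34967 = 53·659 + 40
59: 34967 = 59·592 + 39
61: 34967 = 61·573 + 14
67: 34967 = 67·521 + 60
71: 34967 = 71·492 + 35
73: 34967 = 73·479

73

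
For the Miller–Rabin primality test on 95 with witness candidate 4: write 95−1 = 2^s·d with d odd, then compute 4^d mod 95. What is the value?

54

95 − 1 = 94 = 2^1 · 47, so d = 47.
4^1 ≡ 4 (mod 95)
4^2 ≡ 4^2 = 16 ≡ 16 (mod 95)
4^4 ≡ 16^2 = 256 ≡ 66 (mod 95)
4^8 ≡ 66^2 = 4356 ≡ 81 (mod 95)
4^16 ≡ 81^2 = 6561 ≡ 6 (mod 95)
4^32 ≡ 6^2 = 36 ≡ 36 (mod 95)
47 = 32 + 8 + 4 + 2 + 1 in binary powers of 2.
So 4^47 ≡ 36 · 81 · 66 · 16 · 4 ≡ 54 (mod 95).
Squaring chain: 54; never reaches −1, so base 4 is a Miller–Rabin witness that 95 is composite.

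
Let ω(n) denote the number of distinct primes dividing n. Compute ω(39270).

39270 = 2 · 19635
19635 = 3 · 6545
6545 = 5 · 1309
1309 = 7 · 187
187 = 11 · 17
39270 = 2 · 3 · 5 · 7 · 11 · 17, which has 6 distinct prime factors.

6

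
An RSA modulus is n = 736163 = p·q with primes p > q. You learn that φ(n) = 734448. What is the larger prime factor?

859

φ(n) = (p−1)(q−1) = n − (p+q) + 1, so p + q = 736163 − 734448 + 1 = 1716.
p and q are the roots of t² − 1716t + 736163 = 0.
Discriminant: 1716² − 4·736163 = 2944656 − 2944652 = 4; √4 = 2.
q = (1716 − 2)/2 = 857, p = (1716 + 2)/2 = 859.
Check: 857 · 859 = 736163.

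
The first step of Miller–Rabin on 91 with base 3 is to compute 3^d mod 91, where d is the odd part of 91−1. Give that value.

27

91 − 1 = 90 = 2^1 · 45, so d = 45.
3^1 ≡ 3 (mod 91)
3^2 ≡ 3^2 = 9 ≡ 9 (mod 91)
3^4 ≡ 9^2 = 81 ≡ 81 (mod 91)
3^8 ≡ 81^2 = 6561 ≡ 9 (mod 91)
3^16 ≡ 9^2 = 81 ≡ 81 (mod 91)
3^32 ≡ 81^2 = 6561 ≡ 9 (mod 91)
45 = 32 + 8 + 4 + 1 in binary powers of 2.
So 3^45 ≡ 9 · 9 · 81 · 3 ≡ 27 (mod 91).
Squaring chain: 27; never reaches −1, so base 3 is a Miller–Rabin witness that 91 is composite.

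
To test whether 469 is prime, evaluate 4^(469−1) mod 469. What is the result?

344

4^1 ≡ 4 (mod 469)
4^2 ≡ 4^2 = 16 ≡ 16 (mod 469)
4^4 ≡ 16^2 = 256 ≡ 256 (mod 469)
4^8 ≡ 256^2 = 65536 ≡ 345 (mod 469)
4^16 ≡ 345^2 = 119025 ≡ 368 (mod 469)
4^32 ≡ 368^2 = 135424 ≡ 352 (mod 469)
4^64 ≡ 352^2 = 123904 ≡ 88 (mod 469)
4^128 ≡ 88^2 = 7744 ≡ 240 (mod 469)
4^256 ≡ 240^2 = 57600 ≡ 382 (mod 469)
468 = 256 + 128 + 64 + 16 + 4 in binary powers of 2.
So 4^468 ≡ 382 · 240 · 88 · 368 · 256 ≡ 344 (mod 469).
Since 344 ≠ 1, base 4 is a Fermat witness: 469 is composite.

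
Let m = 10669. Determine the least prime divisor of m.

47

10669 is odd.
Digit sum 22, not divisible by 3.
Ends in 9: not divisible by 5.
7: 10669 = 7·1524 + 1
11: 10669 = 11·969 + 10
13: 10669 = 13·820 + 9
17: 10669 = 17·627 + 10
19: 10669 = 19·561 + 10
23: 10669 = 23·463 + 20
29: 10669 = 29·367 + 26
31: 10669 = 31·344 + 5
37: 10669 = 37·288 + 13
41: 10669 = 41·260 + 9
43: 10669 = 43·248 + 5
47: 10669 = 47·227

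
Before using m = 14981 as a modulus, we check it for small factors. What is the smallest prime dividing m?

14981 is odd.
Digit sum 23, not divisible by 3.
Ends in 1: not divisible by 5.
7: 14981 = 7·2140 + 1
11: 14981 = 11·1361 + 10
13: 14981 = 13·1152 + 5
17: 14981 = 17·881 + 4
19: 14981 = 19·788 + 9
23: 14981 = 23·651 + 8
29: 14981 = 29·516 + 17
31: 14981 = 31·483 + 8
37: 14981 = 37·404 + 33
41: 14981 = 41·365 + 16
43: 14981 = 43·348 + 17
47: 14981 = 47·318 + 35
53: 14981 = 53·282 + 35
59: 14981 = 59·253 + 54
61: 14981 = 61·245 + 36
67: 14981 = 67·223 + 40
71: 14981 = 71·211

71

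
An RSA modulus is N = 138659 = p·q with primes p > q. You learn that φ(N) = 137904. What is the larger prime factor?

φ(n) = (p−1)(q−1) = n − (p+q) + 1, so p + q = 138659 − 137904 + 1 = 756.
p and q are the roots of t² − 756t + 138659 = 0.
Discriminant: 756² − 4·138659 = 571536 − 554636 = 16900; √16900 = 130.
q = (756 − 130)/2 = 313, p = (756 + 130)/2 = 443.
Check: 313 · 443 = 138659.

443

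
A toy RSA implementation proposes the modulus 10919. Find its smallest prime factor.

61

10919 is odd.
Digit sum 20, not divisible by 3.
Ends in 9: not divisible by 5.
7: 10919 = 7·1559 + 6
11: 10919 = 11·992 + 7
13: 10919 = 13·839 + 12
17: 10919 = 17·642 + 5
19: 10919 = 19·574 + 13
23: 10919 = 23·474 + 17
29: 10919 = 29·376 + 15
31: 10919 = 31·352 + 7
37: 10919 = 37·295 + 4
41: 10919 = 41·266 + 13
43: 10919 = 43·253 + 40
47: 10919 = 47·232 + 15
53: 10919 = 53·206 + 1
59: 10919 = 59·185 + 4
61: 10919 = 61·179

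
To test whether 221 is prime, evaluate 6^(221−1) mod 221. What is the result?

6^1 ≡ 6 (mod 221)
6^2 ≡ 6^2 = 36 ≡ 36 (mod 221)
6^4 ≡ 36^2 = 1296 ≡ 191 (mod 221)
6^8 ≡ 191^2 = 36481 ≡ 16 (mod 221)
6^16 ≡ 16^2 = 256 ≡ 35 (mod 221)
6^32 ≡ 35^2 = 1225 ≡ 120 (mod 221)
6^64 ≡ 120^2 = 14400 ≡ 35 (mod 221)
6^128 ≡ 35^2 = 1225 ≡ 120 (mod 221)
220 = 128 + 64 + 16 + 8 + 4 in binary powers of 2.
So 6^220 ≡ 120 · 35 · 35 · 16 · 191 ≡ 217 (mod 221).
Since 217 ≠ 1, base 6 is a Fermat witness: 221 is composite.

217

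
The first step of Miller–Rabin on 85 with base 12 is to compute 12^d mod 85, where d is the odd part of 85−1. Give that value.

85 − 1 = 84 = 2^2 · 21, so d = 21.
12^1 ≡ 12 (mod 85)
12^2 ≡ 12^2 = 144 ≡ 59 (mod 85)
12^4 ≡ 59^2 = 3481 ≡ 81 (mod 85)
12^8 ≡ 81^2 = 6561 ≡ 16 (mod 85)
12^16 ≡ 16^2 = 256 ≡ 1 (mod 85)
21 = 16 + 4 + 1 in binary powers of 2.
So 12^21 ≡ 1 · 81 · 12 ≡ 37 (mod 85).
Squaring chain: 37 → 9; never reaches −1, so base 12 is a Miller–Rabin witness that 85 is composite.

37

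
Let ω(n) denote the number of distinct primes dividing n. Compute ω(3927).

4

3927 = 3 · 1309
1309 = 7 · 187
187 = 11 · 17
3927 = 3 · 7 · 11 · 17, which has 4 distinct prime factors.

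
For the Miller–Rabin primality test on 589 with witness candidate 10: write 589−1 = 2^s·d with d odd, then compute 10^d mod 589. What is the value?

221

589 − 1 = 588 = 2^2 · 147, so d = 147.
10^1 ≡ 10 (mod 589)
10^2 ≡ 10^2 = 100 ≡ 100 (mod 589)
10^4 ≡ 100^2 = 10000 ≡ 576 (mod 589)
10^8 ≡ 576^2 = 331776 ≡ 169 (mod 589)
10^16 ≡ 169^2 = 28561 ≡ 289 (mod 589)
10^32 ≡ 289^2 = 83521 ≡ 472 (mod 589)
10^64 ≡ 472^2 = 222784 ≡ 142 (mod 589)
10^128 ≡ 142^2 = 20164 ≡ 138 (mod 589)
147 = 128 + 16 + 2 + 1 in binary powers of 2.
So 10^147 ≡ 138 · 289 · 100 · 10 ≡ 221 (mod 589).
Squaring chain: 221 → 543; never reaches −1, so base 10 is a Miller–Rabin witness that 589 is composite.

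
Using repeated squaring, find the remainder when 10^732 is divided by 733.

10^1 ≡ 10 (mod 733)
10^2 ≡ 10^2 = 100 ≡ 100 (mod 733)
10^4 ≡ 100^2 = 10000 ≡ 471 (mod 733)
10^8 ≡ 471^2 = 221841 ≡ 475 (mod 733)
10^16 ≡ 475^2 = 225625 ≡ 594 (mod 733)
10^32 ≡ 594^2 = 352836 ≡ 263 (mod 733)
10^64 ≡ 263^2 = 69169 ≡ 267 (mod 733)
10^128 ≡ 267^2 = 71289 ≡ 188 (mod 733)
10^256 ≡ 188^2 = 35344 ≡ 160 (mod 733)
10^512 ≡ 160^2 = 25600 ≡ 678 (mod 733)
732 = 512 + 128 + 64 + 16 + 8 + 4 in binary powers of 2.
So 10^732 ≡ 678 · 188 · 267 · 594 · 475 · 471 ≡ 1 (mod 733).
Since the result is 1, base 10 gives no evidence that 733 is composite.

1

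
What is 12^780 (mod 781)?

529

12^1 ≡ 12 (mod 781)
12^2 ≡ 12^2 = 144 ≡ 144 (mod 781)
12^4 ≡ 144^2 = 20736 ≡ 430 (mod 781)
12^8 ≡ 430^2 = 184900 ≡ 584 (mod 781)
12^16 ≡ 584^2 = 341056 ≡ 540 (mod 781)
12^32 ≡ 540^2 = 291600 ≡ 287 (mod 781)
12^64 ≡ 287^2 = 82369 ≡ 364 (mod 781)
12^128 ≡ 364^2 = 132496 ≡ 507 (mod 781)
12^256 ≡ 507^2 = 257049 ≡ 100 (mod 781)
12^512 ≡ 100^2 = 10000 ≡ 628 (mod 781)
780 = 512 + 256 + 8 + 4 in binary powers of 2.
So 12^780 ≡ 628 · 100 · 584 · 430 ≡ 529 (mod 781).
Since 529 ≠ 1, base 12 is a Fermat witness: 781 is composite.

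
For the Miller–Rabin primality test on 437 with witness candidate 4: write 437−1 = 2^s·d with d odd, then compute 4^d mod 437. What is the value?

213

437 − 1 = 436 = 2^2 · 109, so d = 109.
4^1 ≡ 4 (mod 437)
4^2 ≡ 4^2 = 16 ≡ 16 (mod 437)
4^4 ≡ 16^2 = 256 ≡ 256 (mod 437)
4^8 ≡ 256^2 = 65536 ≡ 423 (mod 437)
4^16 ≡ 423^2 = 178929 ≡ 196 (mod 437)
4^32 ≡ 196^2 = 38416 ≡ 397 (mod 437)
4^64 ≡ 397^2 = 157609 ≡ 289 (mod 437)
109 = 64 + 32 + 8 + 4 + 1 in binary powers of 2.
So 4^109 ≡ 289 · 397 · 423 · 256 · 4 ≡ 213 (mod 437).
Squaring chain: 213 → 358; never reaches −1, so base 4 is a Miller–Rabin witness that 437 is composite.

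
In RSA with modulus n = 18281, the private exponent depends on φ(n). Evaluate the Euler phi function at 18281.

18000

Factor: 18281 = 101 · 181.
φ(18281) = (101−1) · (181−1) = 100 · 180 = 18000.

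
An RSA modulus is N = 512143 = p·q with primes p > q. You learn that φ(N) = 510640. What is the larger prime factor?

φ(n) = (p−1)(q−1) = n − (p+q) + 1, so p + q = 512143 − 510640 + 1 = 1504.
p and q are the roots of t² − 1504t + 512143 = 0.
Discriminant: 1504² − 4·512143 = 2262016 − 2048572 = 213444; √213444 = 462.
q = (1504 − 462)/2 = 521, p = (1504 + 462)/2 = 983.
Check: 521 · 983 = 512143.

983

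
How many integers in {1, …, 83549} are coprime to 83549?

Factor: 83549 = 29 · 43 · 67.
φ(83549) = (29−1) · (43−1) · (67−1) = 28 · 42 · 66 = 77616.

77616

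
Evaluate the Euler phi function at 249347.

211464

Factor: 249347 = 7 · 179 · 199.
φ(249347) = (7−1) · (179−1) · (199−1) = 6 · 178 · 198 = 211464.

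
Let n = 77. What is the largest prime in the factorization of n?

77 = 7 · 11
11 is prime.
So 77 = 7 · 11; the largest prime factor is 11.

11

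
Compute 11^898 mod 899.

11^1 ≡ 11 (mod 899)
11^2 ≡ 11^2 = 121 ≡ 121 (mod 899)
11^4 ≡ 121^2 = 14641 ≡ 257 (mod 899)
11^8 ≡ 257^2 = 66049 ≡ 422 (mod 899)
11^16 ≡ 422^2 = 178084 ≡ 82 (mod 899)
11^32 ≡ 82^2 = 6724 ≡ 431 (mod 899)
11^64 ≡ 431^2 = 185761 ≡ 567 (mod 899)
11^128 ≡ 567^2 = 321489 ≡ 546 (mod 899)
11^256 ≡ 546^2 = 298116 ≡ 547 (mod 899)
11^512 ≡ 547^2 = 299209 ≡ 741 (mod 899)
898 = 512 + 256 + 128 + 2 in binary powers of 2.
So 11^898 ≡ 741 · 547 · 546 · 121 ≡ 382 (mod 899).
Since 382 ≠ 1, base 11 is a Fermat witness: 899 is composite.

382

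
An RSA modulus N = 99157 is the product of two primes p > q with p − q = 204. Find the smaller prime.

229

Since p = q + 204, we have 99157 = q(q + 204), so q² + 204q − 99157 = 0.
Discriminant: 204² + 4·99157 = 41616 + 396628 = 438244; √438244 = 662.
q = (−204 + 662)/2 = 229, and p = q + 204 = 433.
Check: 229 · 433 = 99157.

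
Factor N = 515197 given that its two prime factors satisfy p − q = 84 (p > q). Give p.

Since p = q + 84, we have 515197 = q(q + 84), so q² + 84q − 515197 = 0.
Discriminant: 84² + 4·515197 = 7056 + 2060788 = 2067844; √2067844 = 1438.
q = (−84 + 1438)/2 = 677, and p = q + 84 = 761.
Check: 677 · 761 = 515197.

761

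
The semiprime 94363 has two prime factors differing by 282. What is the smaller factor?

Since p = q + 282, we have 94363 = q(q + 282), so q² + 282q − 94363 = 0.
Discriminant: 282² + 4·94363 = 79524 + 377452 = 456976; √456976 = 676.
q = (−282 + 676)/2 = 197, and p = q + 282 = 479.
Check: 197 · 479 = 94363.

197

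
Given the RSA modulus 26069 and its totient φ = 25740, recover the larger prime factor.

φ(n) = (p−1)(q−1) = n − (p+q) + 1, so p + q = 26069 − 25740 + 1 = 330.
p and q are the roots of t² − 330t + 26069 = 0.
Discriminant: 330² − 4·26069 = 108900 − 104276 = 4624; √4624 = 68.
q = (330 − 68)/2 = 131, p = (330 + 68)/2 = 199.
Check: 131 · 199 = 26069.

199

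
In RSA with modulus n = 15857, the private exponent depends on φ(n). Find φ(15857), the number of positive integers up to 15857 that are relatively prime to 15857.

15600

Factor: 15857 = 101 · 157.
φ(15857) = (101−1) · (157−1) = 100 · 156 = 15600.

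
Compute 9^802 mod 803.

356

9^1 ≡ 9 (mod 803)
9^2 ≡ 9^2 = 81 ≡ 81 (mod 803)
9^4 ≡ 81^2 = 6561 ≡ 137 (mod 803)
9^8 ≡ 137^2 = 18769 ≡ 300 (mod 803)
9^16 ≡ 300^2 = 90000 ≡ 64 (mod 803)
9^32 ≡ 64^2 = 4096 ≡ 81 (mod 803)
9^64 ≡ 81^2 = 6561 ≡ 137 (mod 803)
9^128 ≡ 137^2 = 18769 ≡ 300 (mod 803)
9^256 ≡ 300^2 = 90000 ≡ 64 (mod 803)
9^512 ≡ 64^2 = 4096 ≡ 81 (mod 803)
802 = 512 + 256 + 32 + 2 in binary powers of 2.
So 9^802 ≡ 81 · 64 · 81 · 81 ≡ 356 (mod 803).
Since 356 ≠ 1, base 9 is a Fermat witness: 803 is composite.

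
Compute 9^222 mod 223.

1

9^1 ≡ 9 (mod 223)
9^2 ≡ 9^2 = 81 ≡ 81 (mod 223)
9^4 ≡ 81^2 = 6561 ≡ 94 (mod 223)
9^8 ≡ 94^2 = 8836 ≡ 139 (mod 223)
9^16 ≡ 139^2 = 19321 ≡ 143 (mod 223)
9^32 ≡ 143^2 = 20449 ≡ 156 (mod 223)
9^64 ≡ 156^2 = 24336 ≡ 29 (mod 223)
9^128 ≡ 29^2 = 841 ≡ 172 (mod 223)
222 = 128 + 64 + 16 + 8 + 4 + 2 in binary powers of 2.
So 9^222 ≡ 172 · 29 · 143 · 139 · 94 · 81 ≡ 1 (mod 223).
Since the result is 1, base 9 gives no evidence that 223 is composite.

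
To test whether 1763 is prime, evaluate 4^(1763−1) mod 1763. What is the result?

4^1 ≡ 4 (mod 1763)
4^2 ≡ 4^2 = 16 ≡ 16 (mod 1763)
4^4 ≡ 16^2 = 256 ≡ 256 (mod 1763)
4^8 ≡ 256^2 = 65536 ≡ 305 (mod 1763)
4^16 ≡ 305^2 = 93025 ≡ 1349 (mod 1763)
4^32 ≡ 1349^2 = 1819801 ≡ 385 (mod 1763)
4^64 ≡ 385^2 = 148225 ≡ 133 (mod 1763)
4^128 ≡ 133^2 = 17689 ≡ 59 (mod 1763)
4^256 ≡ 59^2 = 3481 ≡ 1718 (mod 1763)
4^512 ≡ 1718^2 = 2951524 ≡ 262 (mod 1763)
4^1024 ≡ 262^2 = 68644 ≡ 1650 (mod 1763)
1762 = 1024 + 512 + 128 + 64 + 32 + 2 in binary powers of 2.
So 4^1762 ≡ 1650 · 262 · 59 · 133 · 385 · 16 ≡ 508 (mod 1763).
Since 508 ≠ 1, base 4 is a Fermat witness: 1763 is composite.

508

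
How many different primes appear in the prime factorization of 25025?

4

25025 = 5^2 · 1001
1001 = 7 · 143
143 = 11 · 13
25025 = 5^2 · 7 · 11 · 13, which has 4 distinct prime factors.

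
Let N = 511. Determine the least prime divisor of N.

511 is odd.
Digit sum 7, not divisible by 3.
Ends in 1: not divisible by 5.
7: 511 = 7·73

7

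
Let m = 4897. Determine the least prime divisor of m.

59

4897 is odd.
Digit sum 28, not divisible by 3.
Ends in 7: not divisible by 5.
7: 4897 = 7·699 + 4
11: 4897 = 11·445 + 2
13: 4897 = 13·376 + 9
17: 4897 = 17·288 + 1
19: 4897 = 19·257 + 14
23: 4897 = 23·212 + 21
29: 4897 = 29·168 + 25
31: 4897 = 31·157 + 30
37: 4897 = 37·132 + 13
41: 4897 = 41·119 + 18
43: 4897 = 43·113 + 38
47: 4897 = 47·104 + 9
53: 4897 = 53·92 + 21
59: 4897 = 59·83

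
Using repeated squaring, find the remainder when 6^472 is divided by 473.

135

6^1 ≡ 6 (mod 473)
6^2 ≡ 6^2 = 36 ≡ 36 (mod 473)
6^4 ≡ 36^2 = 1296 ≡ 350 (mod 473)
6^8 ≡ 350^2 = 122500 ≡ 466 (mod 473)
6^16 ≡ 466^2 = 217156 ≡ 49 (mod 473)
6^32 ≡ 49^2 = 2401 ≡ 36 (mod 473)
6^64 ≡ 36^2 = 1296 ≡ 350 (mod 473)
6^128 ≡ 350^2 = 122500 ≡ 466 (mod 473)
6^256 ≡ 466^2 = 217156 ≡ 49 (mod 473)
472 = 256 + 128 + 64 + 16 + 8 in binary powers of 2.
So 6^472 ≡ 49 · 466 · 350 · 49 · 466 ≡ 135 (mod 473).
Since 135 ≠ 1, base 6 is a Fermat witness: 473 is composite.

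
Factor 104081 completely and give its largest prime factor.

104081 = 29 · 3589
3589 = 37 · 97
97 is prime.
So 104081 = 29 · 37 · 97; the largest prime factor is 97.

97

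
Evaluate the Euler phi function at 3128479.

Factor: 3128479 = 79 · 199^2.
φ(3128479) = (79−1) · 199^1·(199−1) = 78 · 39402 = 3073356.

3073356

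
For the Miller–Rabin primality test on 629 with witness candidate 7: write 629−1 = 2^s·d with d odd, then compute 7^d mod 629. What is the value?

329

629 − 1 = 628 = 2^2 · 157, so d = 157.
7^1 ≡ 7 (mod 629)
7^2 ≡ 7^2 = 49 ≡ 49 (mod 629)
7^4 ≡ 49^2 = 2401 ≡ 514 (mod 629)
7^8 ≡ 514^2 = 264196 ≡ 16 (mod 629)
7^16 ≡ 16^2 = 256 ≡ 256 (mod 629)
7^32 ≡ 256^2 = 65536 ≡ 120 (mod 629)
7^64 ≡ 120^2 = 14400 ≡ 562 (mod 629)
7^128 ≡ 562^2 = 315844 ≡ 86 (mod 629)
157 = 128 + 16 + 8 + 4 + 1 in binary powers of 2.
So 7^157 ≡ 86 · 256 · 16 · 514 · 7 ≡ 329 (mod 629).
Squaring chain: 329 → 53; never reaches −1, so base 7 is a Miller–Rabin witness that 629 is composite.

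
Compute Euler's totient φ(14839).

Factor: 14839 = 11 · 19 · 71.
φ(14839) = (11−1) · (19−1) · (71−1) = 10 · 18 · 70 = 12600.

12600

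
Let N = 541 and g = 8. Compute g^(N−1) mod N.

1

8^1 ≡ 8 (mod 541)
8^2 ≡ 8^2 = 64 ≡ 64 (mod 541)
8^4 ≡ 64^2 = 4096 ≡ 309 (mod 541)
8^8 ≡ 309^2 = 95481 ≡ 265 (mod 541)
8^16 ≡ 265^2 = 70225 ≡ 436 (mod 541)
8^32 ≡ 436^2 = 190096 ≡ 205 (mod 541)
8^64 ≡ 205^2 = 42025 ≡ 368 (mod 541)
8^128 ≡ 368^2 = 135424 ≡ 174 (mod 541)
8^256 ≡ 174^2 = 30276 ≡ 521 (mod 541)
8^512 ≡ 521^2 = 271441 ≡ 400 (mod 541)
540 = 512 + 16 + 8 + 4 in binary powers of 2.
So 8^540 ≡ 400 · 436 · 265 · 309 ≡ 1 (mod 541).
Since the result is 1, base 8 gives no evidence that 541 is composite.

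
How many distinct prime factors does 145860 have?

145860 = 2^2 · 36465
36465 = 3 · 12155
12155 = 5 · 2431
2431 = 11 · 221
221 = 13 · 17
145860 = 2^2 · 3 · 5 · 11 · 13 · 17, which has 6 distinct prime factors.

6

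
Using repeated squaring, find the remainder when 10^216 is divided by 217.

64

10^1 ≡ 10 (mod 217)
10^2 ≡ 10^2 = 100 ≡ 100 (mod 217)
10^4 ≡ 100^2 = 10000 ≡ 18 (mod 217)
10^8 ≡ 18^2 = 324 ≡ 107 (mod 217)
10^16 ≡ 107^2 = 11449 ≡ 165 (mod 217)
10^32 ≡ 165^2 = 27225 ≡ 100 (mod 217)
10^64 ≡ 100^2 = 10000 ≡ 18 (mod 217)
10^128 ≡ 18^2 = 324 ≡ 107 (mod 217)
216 = 128 + 64 + 16 + 8 in binary powers of 2.
So 10^216 ≡ 107 · 18 · 165 · 107 ≡ 64 (mod 217).
Since 64 ≠ 1, base 10 is a Fermat witness: 217 is composite.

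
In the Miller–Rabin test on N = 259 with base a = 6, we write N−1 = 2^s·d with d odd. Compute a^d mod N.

6

259 − 1 = 258 = 2^1 · 129, so d = 129.
6^1 ≡ 6 (mod 259)
6^2 ≡ 6^2 = 36 ≡ 36 (mod 259)
6^4 ≡ 36^2 = 1296 ≡ 1 (mod 259)
6^8 ≡ 1^2 = 1 ≡ 1 (mod 259)
6^16 ≡ 1^2 = 1 ≡ 1 (mod 259)
6^32 ≡ 1^2 = 1 ≡ 1 (mod 259)
6^64 ≡ 1^2 = 1 ≡ 1 (mod 259)
6^128 ≡ 1^2 = 1 ≡ 1 (mod 259)
129 = 128 + 1 in binary powers of 2.
So 6^129 ≡ 1 · 6 ≡ 6 (mod 259).
Squaring chain: 6; never reaches −1, so base 6 is a Miller–Rabin witness that 259 is composite.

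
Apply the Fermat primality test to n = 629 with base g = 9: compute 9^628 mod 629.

9^1 ≡ 9 (mod 629)
9^2 ≡ 9^2 = 81 ≡ 81 (mod 629)
9^4 ≡ 81^2 = 6561 ≡ 271 (mod 629)
9^8 ≡ 271^2 = 73441 ≡ 477 (mod 629)
9^16 ≡ 477^2 = 227529 ≡ 460 (mod 629)
9^32 ≡ 460^2 = 211600 ≡ 256 (mod 629)
9^64 ≡ 256^2 = 65536 ≡ 120 (mod 629)
9^128 ≡ 120^2 = 14400 ≡ 562 (mod 629)
9^256 ≡ 562^2 = 315844 ≡ 86 (mod 629)
9^512 ≡ 86^2 = 7396 ≡ 477 (mod 629)
628 = 512 + 64 + 32 + 16 + 4 in binary powers of 2.
So 9^628 ≡ 477 · 120 · 256 · 460 · 271 ≡ 16 (mod 629).
Since 16 ≠ 1, base 9 is a Fermat witness: 629 is composite.

16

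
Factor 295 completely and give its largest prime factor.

59

295 = 5 · 59
59 is prime.
So 295 = 5 · 59; the largest prime factor is 59.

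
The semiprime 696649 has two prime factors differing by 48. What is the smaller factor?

Since p = q + 48, we have 696649 = q(q + 48), so q² + 48q − 696649 = 0.
Discriminant: 48² + 4·696649 = 2304 + 2786596 = 2788900; √2788900 = 1670.
q = (−48 + 1670)/2 = 811, and p = q + 48 = 859.
Check: 811 · 859 = 696649.

811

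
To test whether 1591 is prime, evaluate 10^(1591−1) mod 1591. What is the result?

10^1 ≡ 10 (mod 1591)
10^2 ≡ 10^2 = 100 ≡ 100 (mod 1591)
10^4 ≡ 100^2 = 10000 ≡ 454 (mod 1591)
10^8 ≡ 454^2 = 206116 ≡ 877 (mod 1591)
10^16 ≡ 877^2 = 769129 ≡ 676 (mod 1591)
10^32 ≡ 676^2 = 456976 ≡ 359 (mod 1591)
10^64 ≡ 359^2 = 128881 ≡ 10 (mod 1591)
10^128 ≡ 10^2 = 100 ≡ 100 (mod 1591)
10^256 ≡ 100^2 = 10000 ≡ 454 (mod 1591)
10^512 ≡ 454^2 = 206116 ≡ 877 (mod 1591)
10^1024 ≡ 877^2 = 769129 ≡ 676 (mod 1591)
1590 = 1024 + 512 + 32 + 16 + 4 + 2 in binary powers of 2.
So 10^1590 ≡ 676 · 877 · 359 · 676 · 454 · 100 ≡ 704 (mod 1591).
Since 704 ≠ 1, base 10 is a Fermat witness: 1591 is composite.

704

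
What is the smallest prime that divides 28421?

97

28421 is odd.
Digit sum 17, not divisible by 3.
Ends in 1: not divisible by 5.
7: 28421 = 7·4060 + 1
11: 28421 = 11·2583 + 8
13: 28421 = 13·2186 + 3
17: 28421 = 17·1671 + 14
19: 28421 = 19·1495 + 16
23: 28421 = 23·1235 + 16
29: 28421 = 29·980 + 1
31: 28421 = 31·916 + 25
37: 28421 = 37·768 + 5
41: 28421 = 41·693 + 8
43: 28421 = 43·660 + 41
47: 28421 = 47·604 + 33
53: 28421 = 53·536 + 13
59: 28421 = 59·481 + 42
61: 28421 = 61·465 + 56
67: 28421 = 67·424 + 13
71: 28421 = 71·400 + 21
73: 28421 = 73·389 + 24
79: 28421 = 79·359 + 60
83: 28421 = 83·342 + 35
89: 28421 = 89·319 + 30
97: 28421 = 97·293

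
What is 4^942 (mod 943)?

836

4^1 ≡ 4 (mod 943)
4^2 ≡ 4^2 = 16 ≡ 16 (mod 943)
4^4 ≡ 16^2 = 256 ≡ 256 (mod 943)
4^8 ≡ 256^2 = 65536 ≡ 469 (mod 943)
4^16 ≡ 469^2 = 219961 ≡ 242 (mod 943)
4^32 ≡ 242^2 = 58564 ≡ 98 (mod 943)
4^64 ≡ 98^2 = 9604 ≡ 174 (mod 943)
4^128 ≡ 174^2 = 30276 ≡ 100 (mod 943)
4^256 ≡ 100^2 = 10000 ≡ 570 (mod 943)
4^512 ≡ 570^2 = 324900 ≡ 508 (mod 943)
942 = 512 + 256 + 128 + 32 + 8 + 4 + 2 in binary powers of 2.
So 4^942 ≡ 508 · 570 · 100 · 98 · 469 · 256 · 16 ≡ 836 (mod 943).
Since 836 ≠ 1, base 4 is a Fermat witness: 943 is composite.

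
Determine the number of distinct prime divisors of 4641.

4

4641 = 3 · 1547
1547 = 7 · 221
221 = 13 · 17
4641 = 3 · 7 · 13 · 17, which has 4 distinct prime factors.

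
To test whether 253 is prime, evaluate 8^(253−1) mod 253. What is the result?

141

8^1 ≡ 8 (mod 253)
8^2 ≡ 8^2 = 64 ≡ 64 (mod 253)
8^4 ≡ 64^2 = 4096 ≡ 48 (mod 253)
8^8 ≡ 48^2 = 2304 ≡ 27 (mod 253)
8^16 ≡ 27^2 = 729 ≡ 223 (mod 253)
8^32 ≡ 223^2 = 49729 ≡ 141 (mod 253)
8^64 ≡ 141^2 = 19881 ≡ 147 (mod 253)
8^128 ≡ 147^2 = 21609 ≡ 104 (mod 253)
252 = 128 + 64 + 32 + 16 + 8 + 4 in binary powers of 2.
So 8^252 ≡ 104 · 147 · 141 · 223 · 27 · 48 ≡ 141 (mod 253).
Since 141 ≠ 1, base 8 is a Fermat witness: 253 is composite.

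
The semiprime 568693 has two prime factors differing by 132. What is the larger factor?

823

Since p = q + 132, we have 568693 = q(q + 132), so q² + 132q − 568693 = 0.
Discriminant: 132² + 4·568693 = 17424 + 2274772 = 2292196; √2292196 = 1514.
q = (−132 + 1514)/2 = 691, and p = q + 132 = 823.
Check: 691 · 823 = 568693.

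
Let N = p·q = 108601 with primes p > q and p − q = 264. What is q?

223

Since p = q + 264, we have 108601 = q(q + 264), so q² + 264q − 108601 = 0.
Discriminant: 264² + 4·108601 = 69696 + 434404 = 504100; √504100 = 710.
q = (−264 + 710)/2 = 223, and p = q + 264 = 487.
Check: 223 · 487 = 108601.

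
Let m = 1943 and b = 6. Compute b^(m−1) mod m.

6^1 ≡ 6 (mod 1943)
6^2 ≡ 6^2 = 36 ≡ 36 (mod 1943)
6^4 ≡ 36^2 = 1296 ≡ 1296 (mod 1943)
6^8 ≡ 1296^2 = 1679616 ≡ 864 (mod 1943)
6^16 ≡ 864^2 = 746496 ≡ 384 (mod 1943)
6^32 ≡ 384^2 = 147456 ≡ 1731 (mod 1943)
6^64 ≡ 1731^2 = 2996361 ≡ 255 (mod 1943)
6^128 ≡ 255^2 = 65025 ≡ 906 (mod 1943)
6^256 ≡ 906^2 = 820836 ≡ 890 (mod 1943)
6^512 ≡ 890^2 = 792100 ≡ 1299 (mod 1943)
6^1024 ≡ 1299^2 = 1687401 ≡ 877 (mod 1943)
1942 = 1024 + 512 + 256 + 128 + 16 + 4 + 2 in binary powers of 2.
So 6^1942 ≡ 877 · 1299 · 890 · 906 · 384 · 1296 · 36 ≡ 1089 (mod 1943).
Since 1089 ≠ 1, base 6 is a Fermat witness: 1943 is composite.

1089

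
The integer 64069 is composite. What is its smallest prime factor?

79

64069 is odd.
Digit sum 25, not divisible by 3.
Ends in 9: not divisible by 5.
7: 64069 = 7·9152 + 5
11: 64069 = 11·5824 + 5
13: 64069 = 13·4928 + 5
17: 64069 = 17·3768 + 13
19: 64069 = 19·3372 + 1
23: 64069 = 23·2785 + 14
29: 64069 = 29·2209 + 8
31: 64069 = 31·2066 + 23
37: 64069 = 37·1731 + 22
41: 64069 = 41·1562 + 27
43: 64069 = 43·1489 + 42
47: 64069 = 47·1363 + 8
53: 64069 = 53·1208 + 45
59: 64069 = 59·1085 + 54
61: 64069 = 61·1050 + 19
67: 64069 = 67·956 + 17
71: 64069 = 71·902 + 27
73: 64069 = 73·877 + 48
79: 64069 = 79·811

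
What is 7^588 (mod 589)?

343

7^1 ≡ 7 (mod 589)
7^2 ≡ 7^2 = 49 ≡ 49 (mod 589)
7^4 ≡ 49^2 = 2401 ≡ 45 (mod 589)
7^8 ≡ 45^2 = 2025 ≡ 258 (mod 589)
7^16 ≡ 258^2 = 66564 ≡ 7 (mod 589)
7^32 ≡ 7^2 = 49 ≡ 49 (mod 589)
7^64 ≡ 49^2 = 2401 ≡ 45 (mod 589)
7^128 ≡ 45^2 = 2025 ≡ 258 (mod 589)
7^256 ≡ 258^2 = 66564 ≡ 7 (mod 589)
7^512 ≡ 7^2 = 49 ≡ 49 (mod 589)
588 = 512 + 64 + 8 + 4 in binary powers of 2.
So 7^588 ≡ 49 · 45 · 258 · 45 ≡ 343 (mod 589).
Since 343 ≠ 1, base 7 is a Fermat witness: 589 is composite.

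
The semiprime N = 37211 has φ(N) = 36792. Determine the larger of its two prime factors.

φ(n) = (p−1)(q−1) = n − (p+q) + 1, so p + q = 37211 − 36792 + 1 = 420.
p and q are the roots of t² − 420t + 37211 = 0.
Discriminant: 420² − 4·37211 = 176400 − 148844 = 27556; √27556 = 166.
q = (420 − 166)/2 = 127, p = (420 + 166)/2 = 293.
Check: 127 · 293 = 37211.

293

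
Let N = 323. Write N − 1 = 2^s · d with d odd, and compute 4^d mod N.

323 − 1 = 322 = 2^1 · 161, so d = 161.
4^1 ≡ 4 (mod 323)
4^2 ≡ 4^2 = 16 ≡ 16 (mod 323)
4^4 ≡ 16^2 = 256 ≡ 256 (mod 323)
4^8 ≡ 256^2 = 65536 ≡ 290 (mod 323)
4^16 ≡ 290^2 = 84100 ≡ 120 (mod 323)
4^32 ≡ 120^2 = 14400 ≡ 188 (mod 323)
4^64 ≡ 188^2 = 35344 ≡ 137 (mod 323)
4^128 ≡ 137^2 = 18769 ≡ 35 (mod 323)
161 = 128 + 32 + 1 in binary powers of 2.
So 4^161 ≡ 35 · 188 · 4 ≡ 157 (mod 323).
Squaring chain: 157; never reaches −1, so base 4 is a Miller–Rabin witness that 323 is composite.

157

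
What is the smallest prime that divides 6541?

31

6541 is odd.
Digit sum 16, not divisible by 3.
Ends in 1: not divisible by 5.
7: 6541 = 7·934 + 3
11: 6541 = 11·594 + 7
13: 6541 = 13·503 + 2
17: 6541 = 17·384 + 13
19: 6541 = 19·344 + 5
23: 6541 = 23·284 + 9
29: 6541 = 29·225 + 16
31: 6541 = 31·211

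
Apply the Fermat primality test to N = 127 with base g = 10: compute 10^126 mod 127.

1

10^1 ≡ 10 (mod 127)
10^2 ≡ 10^2 = 100 ≡ 100 (mod 127)
10^4 ≡ 100^2 = 10000 ≡ 94 (mod 127)
10^8 ≡ 94^2 = 8836 ≡ 73 (mod 127)
10^16 ≡ 73^2 = 5329 ≡ 122 (mod 127)
10^32 ≡ 122^2 = 14884 ≡ 25 (mod 127)
10^64 ≡ 25^2 = 625 ≡ 117 (mod 127)
126 = 64 + 32 + 16 + 8 + 4 + 2 in binary powers of 2.
So 10^126 ≡ 117 · 25 · 122 · 73 · 94 · 100 ≡ 1 (mod 127).
Since the result is 1, base 10 gives no evidence that 127 is composite.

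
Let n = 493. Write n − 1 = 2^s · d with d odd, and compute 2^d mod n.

493 − 1 = 492 = 2^2 · 123, so d = 123.
2^1 ≡ 2 (mod 493)
2^2 ≡ 2^2 = 4 ≡ 4 (mod 493)
2^4 ≡ 4^2 = 16 ≡ 16 (mod 493)
2^8 ≡ 16^2 = 256 ≡ 256 (mod 493)
2^16 ≡ 256^2 = 65536 ≡ 460 (mod 493)
2^32 ≡ 460^2 = 211600 ≡ 103 (mod 493)
2^64 ≡ 103^2 = 10609 ≡ 256 (mod 493)
123 = 64 + 32 + 16 + 8 + 2 + 1 in binary powers of 2.
So 2^123 ≡ 256 · 103 · 460 · 256 · 4 · 2 ≡ 76 (mod 493).
Squaring chain: 76 → 353; never reaches −1, so base 2 is a Miller–Rabin witness that 493 is composite.

76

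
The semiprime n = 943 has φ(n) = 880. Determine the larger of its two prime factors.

41

φ(n) = (p−1)(q−1) = n − (p+q) + 1, so p + q = 943 − 880 + 1 = 64.
p and q are the roots of t² − 64t + 943 = 0.
Discriminant: 64² − 4·943 = 4096 − 3772 = 324; √324 = 18.
q = (64 − 18)/2 = 23, p = (64 + 18)/2 = 41.
Check: 23 · 41 = 943.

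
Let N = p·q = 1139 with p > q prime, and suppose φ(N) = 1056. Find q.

φ(n) = (p−1)(q−1) = n − (p+q) + 1, so p + q = 1139 − 1056 + 1 = 84.
p and q are the roots of t² − 84t + 1139 = 0.
Discriminant: 84² − 4·1139 = 7056 − 4556 = 2500; √2500 = 50.
q = (84 − 50)/2 = 17, p = (84 + 50)/2 = 67.
Check: 17 · 67 = 1139.

17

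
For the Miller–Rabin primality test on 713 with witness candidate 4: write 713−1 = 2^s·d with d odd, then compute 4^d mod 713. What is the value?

713 − 1 = 712 = 2^3 · 89, so d = 89.
4^1 ≡ 4 (mod 713)
4^2 ≡ 4^2 = 16 ≡ 16 (mod 713)
4^4 ≡ 16^2 = 256 ≡ 256 (mod 713)
4^8 ≡ 256^2 = 65536 ≡ 653 (mod 713)
4^16 ≡ 653^2 = 426409 ≡ 35 (mod 713)
4^32 ≡ 35^2 = 1225 ≡ 512 (mod 713)
4^64 ≡ 512^2 = 262144 ≡ 473 (mod 713)
89 = 64 + 16 + 8 + 1 in binary powers of 2.
So 4^89 ≡ 473 · 35 · 653 · 4 ≡ 349 (mod 713).
Squaring chain: 349 → 591 → 624; never reaches −1, so base 4 is a Miller–Rabin witness that 713 is composite.

349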